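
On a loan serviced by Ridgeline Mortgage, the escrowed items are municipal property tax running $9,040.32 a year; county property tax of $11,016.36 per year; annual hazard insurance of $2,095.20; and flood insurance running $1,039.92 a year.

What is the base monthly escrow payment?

$1,932.65

Municipal property tax — $9,040.32/yr
County property tax — $11,016.36/yr
Hazard insurance — $2,095.20/yr
Flood insurance — $1,039.92/yr
Total annual escrow = $23,191.80
Base monthly escrow = $23,191.80 ÷ 12 = $1,932.65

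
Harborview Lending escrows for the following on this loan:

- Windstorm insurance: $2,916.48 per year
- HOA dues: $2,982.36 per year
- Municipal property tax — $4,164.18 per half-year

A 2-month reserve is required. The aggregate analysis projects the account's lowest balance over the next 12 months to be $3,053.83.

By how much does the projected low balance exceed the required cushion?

Windstorm insurance: $2,916.48 per year
HOA dues: $2,982.36 per year
Municipal property tax: $4,164.18 × 2 = $8,328.36 per year
Combined annual = $2,916.48 + $2,982.36 + $8,328.36 = $14,227.20
Monthly escrow = $14,227.20 / 12 = $1,185.60
Cushion = 2 × $1,185.60 = $2,371.20
Surplus = $3,053.83 − $2,371.20 = $682.63

$682.63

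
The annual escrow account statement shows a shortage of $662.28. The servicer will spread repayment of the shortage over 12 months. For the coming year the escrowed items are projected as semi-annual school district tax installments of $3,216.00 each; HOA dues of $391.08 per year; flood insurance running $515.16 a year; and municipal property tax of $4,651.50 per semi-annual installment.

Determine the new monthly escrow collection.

School district tax — $3,216.00 × 2 = $6,432.00
HOA dues — $391.08
Flood insurance — $515.16
Municipal property tax — $4,651.50 × 2 = $9,303.00
Yearly total = $6,432.00 + $391.08 + $515.16 + $9,303.00 = $16,641.24
Per month = $16,641.24 ÷ 12 = $1,386.77
Monthly shortage recovery: $662.28 ÷ 12 = $55.19
New monthly escrow = $1,386.77 + $55.19 = $1,441.96

$1,441.96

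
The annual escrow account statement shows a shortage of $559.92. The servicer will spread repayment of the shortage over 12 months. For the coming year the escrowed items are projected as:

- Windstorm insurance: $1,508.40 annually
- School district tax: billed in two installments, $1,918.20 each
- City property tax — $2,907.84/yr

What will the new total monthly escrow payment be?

Windstorm insurance = $1,508.40
School district tax = $1,918.20 × 2 = $3,836.40
City property tax = $2,907.84
Combined annual = $8,252.64
Base monthly escrow = $8,252.64 / 12 = $687.72
Monthly shortage recovery: $559.92 / 12 = $46.66
New monthly escrow = $687.72 + $46.66 = $734.38

$734.38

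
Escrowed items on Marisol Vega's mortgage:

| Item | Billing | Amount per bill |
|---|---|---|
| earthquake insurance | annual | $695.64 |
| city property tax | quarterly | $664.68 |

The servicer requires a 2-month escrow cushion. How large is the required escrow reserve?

Earthquake insurance — $695.64 annually
City property tax — $664.68 × 4 = $2,658.72 annually
Combined annual = $695.64 + $2,658.72 = $3,354.36
Monthly = $3,354.36 / 12 = $279.53
Reserve = 2 × $279.53 = $559.06

$559.06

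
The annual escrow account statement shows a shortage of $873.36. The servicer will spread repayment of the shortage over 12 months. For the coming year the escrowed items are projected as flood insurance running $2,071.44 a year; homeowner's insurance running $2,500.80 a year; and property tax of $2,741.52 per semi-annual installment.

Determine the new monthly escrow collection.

Flood insurance: $2,071.44/yr
Homeowner's insurance: $2,500.80/yr
Property tax: $2,741.52 × 2 = $5,483.04/yr
Annual escrow total = $10,055.28
Per month = $10,055.28 ÷ 12 = $837.94
Shortage per month = $873.36 ÷ 12 = $72.78
New monthly escrow = $837.94 + $72.78 = $910.72

$910.72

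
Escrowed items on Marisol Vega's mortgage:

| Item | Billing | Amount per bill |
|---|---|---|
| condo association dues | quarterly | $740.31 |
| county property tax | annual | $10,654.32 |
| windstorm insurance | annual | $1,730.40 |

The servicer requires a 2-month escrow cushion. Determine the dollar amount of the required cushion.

Condo association dues = $740.31 × 4 = $2,961.24
County property tax = $10,654.32
Windstorm insurance = $1,730.40
Total per year = $2,961.24 + $10,654.32 + $1,730.40 = $15,345.96
Monthly = $15,345.96 ÷ 12 = $1,278.83
Reserve = 2 × $1,278.83 = $2,557.66

$2,557.66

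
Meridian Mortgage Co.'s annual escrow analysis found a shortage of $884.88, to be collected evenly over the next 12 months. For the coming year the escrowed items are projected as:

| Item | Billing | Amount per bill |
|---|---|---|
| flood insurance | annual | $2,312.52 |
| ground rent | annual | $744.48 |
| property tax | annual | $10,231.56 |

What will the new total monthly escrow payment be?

Flood insurance: $2,312.52
Ground rent: $744.48
Property tax: $10,231.56
Total per year = $2,312.52 + $744.48 + $10,231.56 = $13,288.56
Monthly = $13,288.56 / 12 = $1,107.38
Monthly shortage recovery: $884.88 / 12 = $73.74
New monthly escrow = $1,107.38 + $73.74 = $1,181.12

$1,181.12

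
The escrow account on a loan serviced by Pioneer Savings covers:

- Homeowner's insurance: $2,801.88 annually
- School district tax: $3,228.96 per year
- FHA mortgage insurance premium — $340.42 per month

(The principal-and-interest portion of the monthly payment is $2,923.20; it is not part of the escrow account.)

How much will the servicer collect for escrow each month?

$842.99

Homeowner's insurance — $2,801.88
School district tax — $3,228.96
FHA mortgage insurance premium — $340.42 × 12 = $4,085.04
Total annual escrow = $2,801.88 + $3,228.96 + $4,085.04 = $10,115.88
Monthly = $10,115.88 ÷ 12 = $842.99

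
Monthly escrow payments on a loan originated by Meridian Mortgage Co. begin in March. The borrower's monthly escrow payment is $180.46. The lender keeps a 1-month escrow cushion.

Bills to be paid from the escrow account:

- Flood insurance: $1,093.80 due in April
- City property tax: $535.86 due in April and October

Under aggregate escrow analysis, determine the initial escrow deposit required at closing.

Cushion = 1 × $180.46 = $180.46
Trial balance (start $0, +$180.46 each month, − disbursements):
  Mar: +$180.46 → $180.46
  Apr: +$180.46 − $1,629.66 → -$1,268.74
  May: +$180.46 → -$1,088.28
  Jun: +$180.46 → -$907.82
  Jul: +$180.46 → -$727.36
  Aug: +$180.46 → -$546.90
  Sep: +$180.46 → -$366.44
  Oct: +$180.46 − $535.86 → -$721.84
  Nov: +$180.46 → -$541.38
  Dec: +$180.46 → -$360.92
  Jan: +$180.46 → -$180.46
  Feb: +$180.46 → $0.00
Lowest trial balance = -$1,268.74 (Apr)
Initial deposit = cushion − low point = $180.46 − (-$1,268.74) = $1,449.20

$1,449.20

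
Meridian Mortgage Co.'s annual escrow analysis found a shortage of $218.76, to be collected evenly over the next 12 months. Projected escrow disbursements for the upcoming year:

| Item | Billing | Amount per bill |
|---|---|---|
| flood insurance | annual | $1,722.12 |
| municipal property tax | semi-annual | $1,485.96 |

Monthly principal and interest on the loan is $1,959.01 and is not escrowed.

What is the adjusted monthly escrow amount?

Flood insurance — $1,722.12/yr
Municipal property tax — $1,485.96 × 2 = $2,971.92/yr
Annual escrow total = $4,694.04
Per month = $4,694.04 ÷ 12 = $391.17
Shortage spread = $218.76 ÷ 12 = $18.23/mo
New monthly escrow = $391.17 + $18.23 = $409.40

$409.40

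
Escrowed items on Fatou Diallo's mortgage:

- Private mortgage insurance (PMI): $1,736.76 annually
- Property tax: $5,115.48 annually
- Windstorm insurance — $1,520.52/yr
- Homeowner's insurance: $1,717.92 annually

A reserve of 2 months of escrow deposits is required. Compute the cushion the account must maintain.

$1,681.78

Private mortgage insurance (PMI): $1,736.76 per year
Property tax: $5,115.48 per year
Windstorm insurance: $1,520.52 per year
Homeowner's insurance: $1,717.92 per year
Annual escrow total = $10,090.68
Monthly escrow = $10,090.68 ÷ 12 = $840.89
Reserve = 2 × $840.89 = $1,681.78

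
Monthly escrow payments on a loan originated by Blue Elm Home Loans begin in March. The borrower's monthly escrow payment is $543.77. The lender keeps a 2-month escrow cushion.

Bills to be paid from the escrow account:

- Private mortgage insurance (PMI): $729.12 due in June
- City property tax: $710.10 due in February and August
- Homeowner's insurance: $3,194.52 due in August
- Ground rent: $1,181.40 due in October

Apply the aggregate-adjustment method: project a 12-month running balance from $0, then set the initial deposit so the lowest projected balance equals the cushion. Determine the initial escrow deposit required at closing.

Cushion = 2 × $543.77 = $1,087.54
Trial balance (start $0, +$543.77 each month, − disbursements):
  Mar: +$543.77 → $543.77
  Apr: +$543.77 → $1,087.54
  May: +$543.77 → $1,631.31
  Jun: +$543.77 − $729.12 → $1,445.96
  Jul: +$543.77 → $1,989.73
  Aug: +$543.77 − $3,904.62 → -$1,371.12
  Sep: +$543.77 → -$827.35
  Oct: +$543.77 − $1,181.40 → -$1,464.98
  Nov: +$543.77 → -$921.21
  Dec: +$543.77 → -$377.44
  Jan: +$543.77 → $166.33
  Feb: +$543.77 − $710.10 → $0.00
Lowest trial balance = -$1,464.98 (Oct)
Initial deposit = cushion − low point = $1,087.54 − (-$1,464.98) = $2,552.52

$2,552.52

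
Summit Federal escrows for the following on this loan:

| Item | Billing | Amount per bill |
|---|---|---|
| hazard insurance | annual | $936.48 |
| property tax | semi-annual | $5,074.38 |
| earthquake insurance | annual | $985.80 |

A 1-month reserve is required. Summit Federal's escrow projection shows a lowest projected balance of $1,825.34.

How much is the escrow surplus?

Hazard insurance = $936.48/yr
Property tax = $5,074.38 × 2 = $10,148.76/yr
Earthquake insurance = $985.80/yr
Yearly total = $936.48 + $10,148.76 + $985.80 = $12,071.04
Monthly escrow = $12,071.04 ÷ 12 = $1,005.92
Required cushion = 1 × $1,005.92 = $1,005.92
Surplus = $1,825.34 − $1,005.92 = $819.42

$819.42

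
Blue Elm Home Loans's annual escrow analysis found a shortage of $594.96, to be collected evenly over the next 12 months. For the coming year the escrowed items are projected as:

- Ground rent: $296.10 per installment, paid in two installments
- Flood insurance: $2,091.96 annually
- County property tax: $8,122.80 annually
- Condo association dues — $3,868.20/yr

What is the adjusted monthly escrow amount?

Ground rent: $296.10 × 2 = $592.20 annually
Flood insurance: $2,091.96 annually
County property tax: $8,122.80 annually
Condo association dues: $3,868.20 annually
Total annual escrow = $592.20 + $2,091.96 + $8,122.80 + $3,868.20 = $14,675.16
Monthly = $14,675.16 / 12 = $1,222.93
Monthly shortage recovery: $594.96 ÷ 12 = $49.58
New monthly escrow = $1,222.93 + $49.58 = $1,272.51

$1,272.51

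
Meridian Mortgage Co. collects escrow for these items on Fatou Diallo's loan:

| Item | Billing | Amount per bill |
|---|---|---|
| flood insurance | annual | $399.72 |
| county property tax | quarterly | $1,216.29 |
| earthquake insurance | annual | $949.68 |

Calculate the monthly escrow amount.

$517.88

Flood insurance — $399.72 annually
County property tax — $1,216.29 × 4 = $4,865.16 annually
Earthquake insurance — $949.68 annually
Total annual escrow = $6,214.56
Per month = $6,214.56 / 12 = $517.88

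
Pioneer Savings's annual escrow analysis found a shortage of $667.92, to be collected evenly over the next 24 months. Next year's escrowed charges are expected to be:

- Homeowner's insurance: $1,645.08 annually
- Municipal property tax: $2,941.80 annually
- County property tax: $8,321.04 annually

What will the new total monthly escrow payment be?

Homeowner's insurance = $1,645.08
Municipal property tax = $2,941.80
County property tax = $8,321.04
Total per year = $1,645.08 + $2,941.80 + $8,321.04 = $12,907.92
Base monthly escrow = $12,907.92 ÷ 12 = $1,075.66
Shortage spread = $667.92 / 24 = $27.83/mo
New monthly escrow = $1,075.66 + $27.83 = $1,103.49

$1,103.49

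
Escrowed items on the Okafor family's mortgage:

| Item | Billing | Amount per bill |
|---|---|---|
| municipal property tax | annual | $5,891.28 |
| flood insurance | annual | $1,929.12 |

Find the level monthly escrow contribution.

$651.70

Municipal property tax — $5,891.28
Flood insurance — $1,929.12
Total annual escrow = $7,820.40
Monthly = $7,820.40 ÷ 12 = $651.70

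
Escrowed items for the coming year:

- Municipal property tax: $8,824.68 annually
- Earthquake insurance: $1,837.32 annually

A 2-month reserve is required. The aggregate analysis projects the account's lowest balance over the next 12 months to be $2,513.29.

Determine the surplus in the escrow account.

$736.29

Municipal property tax = $8,824.68/yr
Earthquake insurance = $1,837.32/yr
Combined annual = $8,824.68 + $1,837.32 = $10,662.00
Monthly escrow = $10,662.00 / 12 = $888.50
Required cushion = 2 × $888.50 = $1,777.00
Surplus = $2,513.29 − $1,777.00 = $736.29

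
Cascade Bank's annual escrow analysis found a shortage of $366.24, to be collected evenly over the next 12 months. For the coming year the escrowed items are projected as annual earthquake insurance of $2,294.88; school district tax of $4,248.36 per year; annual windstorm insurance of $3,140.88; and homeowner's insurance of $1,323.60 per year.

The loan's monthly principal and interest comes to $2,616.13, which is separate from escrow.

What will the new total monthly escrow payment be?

Earthquake insurance — $2,294.88 annually
School district tax — $4,248.36 annually
Windstorm insurance — $3,140.88 annually
Homeowner's insurance — $1,323.60 annually
Total annual escrow = $2,294.88 + $4,248.36 + $3,140.88 + $1,323.60 = $11,007.72
Monthly escrow = $11,007.72 ÷ 12 = $917.31
Shortage per month = $366.24 ÷ 12 = $30.52
New monthly escrow = $917.31 + $30.52 = $947.83

$947.83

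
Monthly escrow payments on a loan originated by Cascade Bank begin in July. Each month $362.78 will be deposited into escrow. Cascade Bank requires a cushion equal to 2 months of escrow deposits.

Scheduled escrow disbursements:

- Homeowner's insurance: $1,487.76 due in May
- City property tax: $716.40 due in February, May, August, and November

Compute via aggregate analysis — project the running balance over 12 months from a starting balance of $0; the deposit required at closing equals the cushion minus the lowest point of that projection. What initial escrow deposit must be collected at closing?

Cushion = 2 × $362.78 = $725.56
Trial balance (start $0, +$362.78 each month, − disbursements):
  Jul: +$362.78 → $362.78
  Aug: +$362.78 − $716.40 → $9.16
  Sep: +$362.78 → $371.94
  Oct: +$362.78 → $734.72
  Nov: +$362.78 − $716.40 → $381.10
  Dec: +$362.78 → $743.88
  Jan: +$362.78 → $1,106.66
  Feb: +$362.78 − $716.40 → $753.04
  Mar: +$362.78 → $1,115.82
  Apr: +$362.78 → $1,478.60
  May: +$362.78 − $2,204.16 → -$362.78
  Jun: +$362.78 → $0.00
Lowest trial balance = -$362.78 (May)
Initial deposit = cushion − low point = $725.56 − (-$362.78) = $1,088.34

$1,088.34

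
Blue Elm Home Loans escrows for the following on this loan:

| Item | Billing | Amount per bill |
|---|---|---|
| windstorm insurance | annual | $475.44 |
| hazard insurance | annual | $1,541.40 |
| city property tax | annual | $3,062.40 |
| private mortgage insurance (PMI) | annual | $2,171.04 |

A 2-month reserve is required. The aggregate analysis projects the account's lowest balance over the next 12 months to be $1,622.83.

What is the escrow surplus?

$414.45

Windstorm insurance = $475.44
Hazard insurance = $1,541.40
City property tax = $3,062.40
Private mortgage insurance (PMI) = $2,171.04
Total per year = $7,250.28
Per month = $7,250.28 / 12 = $604.19
Required cushion = 2 × $604.19 = $1,208.38
Excess over cushion: $1,622.83 − $1,208.38 = $414.45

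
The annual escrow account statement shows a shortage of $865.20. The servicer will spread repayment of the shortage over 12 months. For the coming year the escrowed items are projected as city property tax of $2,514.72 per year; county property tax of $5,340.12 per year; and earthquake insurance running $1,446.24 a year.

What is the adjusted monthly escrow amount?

City property tax = $2,514.72 per year
County property tax = $5,340.12 per year
Earthquake insurance = $1,446.24 per year
Combined annual = $2,514.72 + $5,340.12 + $1,446.24 = $9,301.08
Base monthly escrow = $9,301.08 / 12 = $775.09
Monthly shortage recovery: $865.20 / 12 = $72.10
Adjusted monthly = $775.09 + $72.10 = $847.19

$847.19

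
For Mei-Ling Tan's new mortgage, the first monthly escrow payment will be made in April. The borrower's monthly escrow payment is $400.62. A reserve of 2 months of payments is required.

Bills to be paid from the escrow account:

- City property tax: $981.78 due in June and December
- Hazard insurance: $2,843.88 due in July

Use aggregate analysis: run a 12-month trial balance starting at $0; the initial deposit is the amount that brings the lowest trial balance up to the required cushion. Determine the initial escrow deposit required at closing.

$3,024.42

Cushion = 2 × $400.62 = $801.24
Trial balance (start $0, +$400.62 each month, − disbursements):
  Apr: +$400.62 → $400.62
  May: +$400.62 → $801.24
  Jun: +$400.62 − $981.78 → $220.08
  Jul: +$400.62 − $2,843.88 → -$2,223.18
  Aug: +$400.62 → -$1,822.56
  Sep: +$400.62 → -$1,421.94
  Oct: +$400.62 → -$1,021.32
  Nov: +$400.62 → -$620.70
  Dec: +$400.62 − $981.78 → -$1,201.86
  Jan: +$400.62 → -$801.24
  Feb: +$400.62 → -$400.62
  Mar: +$400.62 → $0.00
Lowest trial balance = -$2,223.18 (Jul)
Initial deposit = cushion − low point = $801.24 − (-$2,223.18) = $3,024.42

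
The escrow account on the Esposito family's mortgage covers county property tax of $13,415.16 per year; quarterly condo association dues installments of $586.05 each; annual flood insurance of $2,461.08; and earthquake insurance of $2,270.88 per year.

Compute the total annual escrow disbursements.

$20,491.32

County property tax = $13,415.16 annually
Condo association dues = $586.05 × 4 = $2,344.20 annually
Flood insurance = $2,461.08 annually
Earthquake insurance = $2,270.88 annually
Total annual escrow = $13,415.16 + $2,344.20 + $2,461.08 + $2,270.88 = $20,491.32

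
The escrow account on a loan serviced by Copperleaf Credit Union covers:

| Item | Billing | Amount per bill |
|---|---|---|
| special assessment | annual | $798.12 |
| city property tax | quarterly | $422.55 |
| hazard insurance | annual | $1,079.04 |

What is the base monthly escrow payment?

Special assessment = $798.12/yr
City property tax = $422.55 × 4 = $1,690.20/yr
Hazard insurance = $1,079.04/yr
Total per year = $798.12 + $1,690.20 + $1,079.04 = $3,567.36
Monthly = $3,567.36 ÷ 12 = $297.28

$297.28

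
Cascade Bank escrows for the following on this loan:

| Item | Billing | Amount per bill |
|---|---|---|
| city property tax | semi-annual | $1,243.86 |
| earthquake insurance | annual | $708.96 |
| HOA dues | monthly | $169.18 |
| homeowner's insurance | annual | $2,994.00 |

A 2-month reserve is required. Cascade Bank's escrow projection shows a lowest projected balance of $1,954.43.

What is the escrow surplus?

City property tax — $1,243.86 × 2 = $2,487.72/yr
Earthquake insurance — $708.96/yr
HOA dues — $169.18 × 12 = $2,030.16/yr
Homeowner's insurance — $2,994.00/yr
Combined annual = $2,487.72 + $708.96 + $2,030.16 + $2,994.00 = $8,220.84
Per month = $8,220.84 ÷ 12 = $685.07
Required cushion = 2 × $685.07 = $1,370.14
Excess over cushion: $1,954.43 − $1,370.14 = $584.29

$584.29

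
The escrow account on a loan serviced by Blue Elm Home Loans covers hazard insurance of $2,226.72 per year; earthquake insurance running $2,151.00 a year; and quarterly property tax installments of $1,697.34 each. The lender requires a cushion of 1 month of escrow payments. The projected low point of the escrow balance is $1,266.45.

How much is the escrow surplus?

Hazard insurance — $2,226.72 per year
Earthquake insurance — $2,151.00 per year
Property tax — $1,697.34 × 4 = $6,789.36 per year
Yearly total = $2,226.72 + $2,151.00 + $6,789.36 = $11,167.08
Per month = $11,167.08 / 12 = $930.59
Cushion = 1 × $930.59 = $930.59
Excess over cushion: $1,266.45 − $930.59 = $335.86

$335.86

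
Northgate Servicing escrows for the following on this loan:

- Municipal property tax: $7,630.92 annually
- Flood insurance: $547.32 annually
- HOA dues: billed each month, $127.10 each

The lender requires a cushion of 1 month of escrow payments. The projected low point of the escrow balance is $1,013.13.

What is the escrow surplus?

$204.51

Municipal property tax — $7,630.92
Flood insurance — $547.32
HOA dues — $127.10 × 12 = $1,525.20
Total annual escrow = $7,630.92 + $547.32 + $1,525.20 = $9,703.44
Base monthly escrow = $9,703.44 ÷ 12 = $808.62
Required reserve = 1 × $808.62 = $808.62
Surplus = $1,013.13 − $808.62 = $204.51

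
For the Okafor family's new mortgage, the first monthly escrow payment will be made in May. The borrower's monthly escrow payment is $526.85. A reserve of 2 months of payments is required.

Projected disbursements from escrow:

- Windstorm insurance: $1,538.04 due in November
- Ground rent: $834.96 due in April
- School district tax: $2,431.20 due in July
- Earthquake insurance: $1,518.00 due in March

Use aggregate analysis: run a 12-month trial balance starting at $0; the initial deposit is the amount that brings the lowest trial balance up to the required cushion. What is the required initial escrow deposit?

Cushion = 2 × $526.85 = $1,053.70
Trial balance (start $0, +$526.85 each month, − disbursements):
  May: +$526.85 → $526.85
  Jun: +$526.85 → $1,053.70
  Jul: +$526.85 − $2,431.20 → -$850.65
  Aug: +$526.85 → -$323.80
  Sep: +$526.85 → $203.05
  Oct: +$526.85 → $729.90
  Nov: +$526.85 − $1,538.04 → -$281.29
  Dec: +$526.85 → $245.56
  Jan: +$526.85 → $772.41
  Feb: +$526.85 → $1,299.26
  Mar: +$526.85 − $1,518.00 → $308.11
  Apr: +$526.85 − $834.96 → $0.00
Lowest trial balance = -$850.65 (Jul)
Initial deposit = cushion − low point = $1,053.70 − (-$850.65) = $1,904.35

$1,904.35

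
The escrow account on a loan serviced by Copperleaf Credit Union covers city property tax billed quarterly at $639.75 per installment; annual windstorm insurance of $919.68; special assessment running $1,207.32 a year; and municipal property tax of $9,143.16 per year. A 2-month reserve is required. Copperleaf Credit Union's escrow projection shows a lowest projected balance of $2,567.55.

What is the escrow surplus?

City property tax — $639.75 × 4 = $2,559.00 annually
Windstorm insurance — $919.68 annually
Special assessment — $1,207.32 annually
Municipal property tax — $9,143.16 annually
Yearly total = $2,559.00 + $919.68 + $1,207.32 + $9,143.16 = $13,829.16
Base monthly escrow = $13,829.16 / 12 = $1,152.43
Cushion = 2 × $1,152.43 = $2,304.86
Excess over cushion: $2,567.55 − $2,304.86 = $262.69

$262.69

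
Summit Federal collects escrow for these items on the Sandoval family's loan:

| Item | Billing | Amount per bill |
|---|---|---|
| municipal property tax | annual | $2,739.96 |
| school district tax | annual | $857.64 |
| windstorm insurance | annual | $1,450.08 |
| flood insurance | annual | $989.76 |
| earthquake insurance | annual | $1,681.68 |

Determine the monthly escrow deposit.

Municipal property tax = $2,739.96 annually
School district tax = $857.64 annually
Windstorm insurance = $1,450.08 annually
Flood insurance = $989.76 annually
Earthquake insurance = $1,681.68 annually
Total per year = $7,719.12
Base monthly escrow = $7,719.12 ÷ 12 = $643.26

$643.26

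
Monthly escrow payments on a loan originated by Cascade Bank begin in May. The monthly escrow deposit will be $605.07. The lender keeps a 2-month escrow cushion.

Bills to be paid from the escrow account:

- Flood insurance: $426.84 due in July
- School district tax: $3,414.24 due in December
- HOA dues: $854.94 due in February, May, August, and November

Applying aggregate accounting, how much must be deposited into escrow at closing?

Cushion = 2 × $605.07 = $1,210.14
Trial balance (start $0, +$605.07 each month, − disbursements):
  May: +$605.07 − $854.94 → -$249.87
  Jun: +$605.07 → $355.20
  Jul: +$605.07 − $426.84 → $533.43
  Aug: +$605.07 − $854.94 → $283.56
  Sep: +$605.07 → $888.63
  Oct: +$605.07 → $1,493.70
  Nov: +$605.07 − $854.94 → $1,243.83
  Dec: +$605.07 − $3,414.24 → -$1,565.34
  Jan: +$605.07 → -$960.27
  Feb: +$605.07 − $854.94 → -$1,210.14
  Mar: +$605.07 → -$605.07
  Apr: +$605.07 → $0.00
Lowest trial balance = -$1,565.34 (Dec)
Initial deposit = cushion − low point = $1,210.14 − (-$1,565.34) = $2,775.48

$2,775.48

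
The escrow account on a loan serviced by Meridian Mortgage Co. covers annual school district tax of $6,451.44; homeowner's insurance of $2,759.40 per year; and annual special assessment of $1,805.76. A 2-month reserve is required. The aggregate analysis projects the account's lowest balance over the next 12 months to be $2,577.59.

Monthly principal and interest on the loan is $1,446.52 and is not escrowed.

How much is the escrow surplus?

School district tax — $6,451.44
Homeowner's insurance — $2,759.40
Special assessment — $1,805.76
Annual escrow total = $6,451.44 + $2,759.40 + $1,805.76 = $11,016.60
Base monthly escrow = $11,016.60 ÷ 12 = $918.05
Required cushion = 2 × $918.05 = $1,836.10
Excess over cushion: $2,577.59 − $1,836.10 = $741.49

$741.49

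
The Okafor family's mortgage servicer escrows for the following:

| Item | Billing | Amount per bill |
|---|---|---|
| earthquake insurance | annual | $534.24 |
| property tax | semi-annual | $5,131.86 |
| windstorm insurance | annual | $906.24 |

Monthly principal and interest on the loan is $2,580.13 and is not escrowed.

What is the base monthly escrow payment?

Earthquake insurance: $534.24
Property tax: $5,131.86 × 2 = $10,263.72
Windstorm insurance: $906.24
Total per year = $534.24 + $10,263.72 + $906.24 = $11,704.20
Per month = $11,704.20 ÷ 12 = $975.35

$975.35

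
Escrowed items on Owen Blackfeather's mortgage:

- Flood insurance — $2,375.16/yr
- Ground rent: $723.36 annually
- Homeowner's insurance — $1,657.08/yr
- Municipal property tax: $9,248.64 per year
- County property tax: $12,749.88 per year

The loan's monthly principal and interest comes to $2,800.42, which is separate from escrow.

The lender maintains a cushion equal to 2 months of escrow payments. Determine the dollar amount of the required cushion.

$4,459.02

Flood insurance — $2,375.16
Ground rent — $723.36
Homeowner's insurance — $1,657.08
Municipal property tax — $9,248.64
County property tax — $12,749.88
Annual escrow total = $2,375.16 + $723.36 + $1,657.08 + $9,248.64 + $12,749.88 = $26,754.12
Monthly = $26,754.12 / 12 = $2,229.51
Required cushion = 2 × $2,229.51 = $4,459.02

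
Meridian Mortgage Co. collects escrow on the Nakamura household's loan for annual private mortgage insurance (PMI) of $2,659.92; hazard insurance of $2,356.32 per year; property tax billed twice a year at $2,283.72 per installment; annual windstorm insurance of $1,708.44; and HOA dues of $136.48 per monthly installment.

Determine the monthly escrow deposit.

Private mortgage insurance (PMI) — $2,659.92
Hazard insurance — $2,356.32
Property tax — $2,283.72 × 2 = $4,567.44
Windstorm insurance — $1,708.44
HOA dues — $136.48 × 12 = $1,637.76
Total annual escrow = $12,929.88
Base monthly escrow = $12,929.88 / 12 = $1,077.49

$1,077.49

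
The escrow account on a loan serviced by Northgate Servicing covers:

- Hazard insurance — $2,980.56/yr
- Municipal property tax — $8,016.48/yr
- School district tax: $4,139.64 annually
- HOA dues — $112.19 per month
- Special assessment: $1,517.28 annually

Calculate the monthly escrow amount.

$1,500.02

Hazard insurance = $2,980.56
Municipal property tax = $8,016.48
School district tax = $4,139.64
HOA dues = $112.19 × 12 = $1,346.28
Special assessment = $1,517.28
Yearly total = $18,000.24
Base monthly escrow = $18,000.24 ÷ 12 = $1,500.02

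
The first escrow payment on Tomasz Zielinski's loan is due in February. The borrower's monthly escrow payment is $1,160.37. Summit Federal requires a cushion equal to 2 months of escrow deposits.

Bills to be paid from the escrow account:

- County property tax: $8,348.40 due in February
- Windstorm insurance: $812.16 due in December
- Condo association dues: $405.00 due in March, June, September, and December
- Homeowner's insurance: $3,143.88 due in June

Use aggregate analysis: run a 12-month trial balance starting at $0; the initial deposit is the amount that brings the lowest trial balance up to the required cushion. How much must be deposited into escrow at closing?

Cushion = 2 × $1,160.37 = $2,320.74
Trial balance (start $0, +$1,160.37 each month, − disbursements):
  Feb: +$1,160.37 − $8,348.40 → -$7,188.03
  Mar: +$1,160.37 − $405.00 → -$6,432.66
  Apr: +$1,160.37 → -$5,272.29
  May: +$1,160.37 → -$4,111.92
  Jun: +$1,160.37 − $3,548.88 → -$6,500.43
  Jul: +$1,160.37 → -$5,340.06
  Aug: +$1,160.37 → -$4,179.69
  Sep: +$1,160.37 − $405.00 → -$3,424.32
  Oct: +$1,160.37 → -$2,263.95
  Nov: +$1,160.37 → -$1,103.58
  Dec: +$1,160.37 − $1,217.16 → -$1,160.37
  Jan: +$1,160.37 → $0.00
Lowest trial balance = -$7,188.03 (Feb)
Initial deposit = cushion − low point = $2,320.74 − (-$7,188.03) = $9,508.77

$9,508.77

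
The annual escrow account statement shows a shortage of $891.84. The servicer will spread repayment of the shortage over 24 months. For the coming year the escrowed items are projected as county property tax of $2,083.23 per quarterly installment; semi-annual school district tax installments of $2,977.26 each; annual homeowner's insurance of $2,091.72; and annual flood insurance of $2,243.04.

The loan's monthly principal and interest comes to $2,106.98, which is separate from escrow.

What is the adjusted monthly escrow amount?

County property tax: $2,083.23 × 4 = $8,332.92 annually
School district tax: $2,977.26 × 2 = $5,954.52 annually
Homeowner's insurance: $2,091.72 annually
Flood insurance: $2,243.04 annually
Yearly total = $18,622.20
Monthly escrow = $18,622.20 ÷ 12 = $1,551.85
Monthly shortage recovery: $891.84 ÷ 24 = $37.16
New monthly escrow = $1,551.85 + $37.16 = $1,589.01

$1,589.01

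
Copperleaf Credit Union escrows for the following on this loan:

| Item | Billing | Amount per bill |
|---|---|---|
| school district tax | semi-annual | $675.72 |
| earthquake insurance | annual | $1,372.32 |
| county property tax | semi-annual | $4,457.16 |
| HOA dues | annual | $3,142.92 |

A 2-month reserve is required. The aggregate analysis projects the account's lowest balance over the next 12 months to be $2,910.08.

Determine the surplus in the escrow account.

School district tax = $675.72 × 2 = $1,351.44/yr
Earthquake insurance = $1,372.32/yr
County property tax = $4,457.16 × 2 = $8,914.32/yr
HOA dues = $3,142.92/yr
Yearly total = $1,351.44 + $1,372.32 + $8,914.32 + $3,142.92 = $14,781.00
Per month = $14,781.00 ÷ 12 = $1,231.75
Cushion = 2 × $1,231.75 = $2,463.50
Surplus = $2,910.08 − $2,463.50 = $446.58

$446.58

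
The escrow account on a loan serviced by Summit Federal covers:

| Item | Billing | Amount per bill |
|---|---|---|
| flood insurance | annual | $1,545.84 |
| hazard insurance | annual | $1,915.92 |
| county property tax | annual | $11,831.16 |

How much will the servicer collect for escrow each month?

Flood insurance: $1,545.84/yr
Hazard insurance: $1,915.92/yr
County property tax: $11,831.16/yr
Annual escrow total = $15,292.92
Base monthly escrow = $15,292.92 ÷ 12 = $1,274.41

$1,274.41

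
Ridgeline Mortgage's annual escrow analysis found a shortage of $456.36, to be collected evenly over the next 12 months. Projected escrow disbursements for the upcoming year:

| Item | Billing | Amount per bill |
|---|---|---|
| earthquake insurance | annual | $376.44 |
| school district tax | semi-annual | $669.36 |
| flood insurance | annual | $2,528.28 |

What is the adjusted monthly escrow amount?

Earthquake insurance = $376.44 per year
School district tax = $669.36 × 2 = $1,338.72 per year
Flood insurance = $2,528.28 per year
Combined annual = $376.44 + $1,338.72 + $2,528.28 = $4,243.44
Base monthly escrow = $4,243.44 / 12 = $353.62
Shortage spread = $456.36 / 12 = $38.03/mo
Adjusted monthly = $353.62 + $38.03 = $391.65

$391.65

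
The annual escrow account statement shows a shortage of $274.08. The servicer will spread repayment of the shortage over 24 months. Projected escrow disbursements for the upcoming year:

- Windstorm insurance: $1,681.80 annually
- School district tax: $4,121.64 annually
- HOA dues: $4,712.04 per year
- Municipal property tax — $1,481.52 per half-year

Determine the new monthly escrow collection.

Windstorm insurance — $1,681.80/yr
School district tax — $4,121.64/yr
HOA dues — $4,712.04/yr
Municipal property tax — $1,481.52 × 2 = $2,963.04/yr
Total per year = $1,681.80 + $4,121.64 + $4,712.04 + $2,963.04 = $13,478.52
Base monthly escrow = $13,478.52 ÷ 12 = $1,123.21
Monthly shortage recovery: $274.08 ÷ 24 = $11.42
New monthly escrow = $1,123.21 + $11.42 = $1,134.63

$1,134.63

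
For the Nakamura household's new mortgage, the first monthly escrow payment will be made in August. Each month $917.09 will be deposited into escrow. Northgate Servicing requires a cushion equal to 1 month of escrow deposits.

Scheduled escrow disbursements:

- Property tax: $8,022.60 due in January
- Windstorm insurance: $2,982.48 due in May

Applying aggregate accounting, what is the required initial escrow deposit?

Cushion = 1 × $917.09 = $917.09
Trial balance (start $0, +$917.09 each month, − disbursements):
  Aug: +$917.09 → $917.09
  Sep: +$917.09 → $1,834.18
  Oct: +$917.09 → $2,751.27
  Nov: +$917.09 → $3,668.36
  Dec: +$917.09 → $4,585.45
  Jan: +$917.09 − $8,022.60 → -$2,520.06
  Feb: +$917.09 → -$1,602.97
  Mar: +$917.09 → -$685.88
  Apr: +$917.09 → $231.21
  May: +$917.09 − $2,982.48 → -$1,834.18
  Jun: +$917.09 → -$917.09
  Jul: +$917.09 → $0.00
Lowest trial balance = -$2,520.06 (Jan)
Initial deposit = cushion − low point = $917.09 − (-$2,520.06) = $3,437.15

$3,437.15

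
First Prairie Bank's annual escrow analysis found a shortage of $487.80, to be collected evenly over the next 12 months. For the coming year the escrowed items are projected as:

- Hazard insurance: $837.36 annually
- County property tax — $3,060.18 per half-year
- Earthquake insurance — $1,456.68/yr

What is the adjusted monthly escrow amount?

Hazard insurance — $837.36 per year
County property tax — $3,060.18 × 2 = $6,120.36 per year
Earthquake insurance — $1,456.68 per year
Total annual escrow = $8,414.40
Base monthly escrow = $8,414.40 / 12 = $701.20
Shortage spread = $487.80 / 12 = $40.65/mo
Adjusted monthly = $701.20 + $40.65 = $741.85

$741.85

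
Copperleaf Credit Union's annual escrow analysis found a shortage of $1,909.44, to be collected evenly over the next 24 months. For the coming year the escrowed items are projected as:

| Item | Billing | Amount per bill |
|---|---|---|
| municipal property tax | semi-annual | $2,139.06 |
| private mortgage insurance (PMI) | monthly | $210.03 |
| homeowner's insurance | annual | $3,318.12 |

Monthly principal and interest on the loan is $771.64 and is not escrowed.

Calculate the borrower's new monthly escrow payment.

Municipal property tax — $2,139.06 × 2 = $4,278.12/yr
Private mortgage insurance (PMI) — $210.03 × 12 = $2,520.36/yr
Homeowner's insurance — $3,318.12/yr
Total per year = $4,278.12 + $2,520.36 + $3,318.12 = $10,116.60
Monthly = $10,116.60 / 12 = $843.05
Monthly shortage recovery: $1,909.44 ÷ 24 = $79.56
Adjusted monthly = $843.05 + $79.56 = $922.61

$922.61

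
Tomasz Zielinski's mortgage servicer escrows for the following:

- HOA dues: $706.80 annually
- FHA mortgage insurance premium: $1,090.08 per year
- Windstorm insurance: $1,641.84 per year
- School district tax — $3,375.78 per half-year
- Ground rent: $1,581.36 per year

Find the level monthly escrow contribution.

HOA dues — $706.80/yr
FHA mortgage insurance premium — $1,090.08/yr
Windstorm insurance — $1,641.84/yr
School district tax — $3,375.78 × 2 = $6,751.56/yr
Ground rent — $1,581.36/yr
Total per year = $706.80 + $1,090.08 + $1,641.84 + $6,751.56 + $1,581.36 = $11,771.64
Monthly escrow = $11,771.64 ÷ 12 = $980.97

$980.97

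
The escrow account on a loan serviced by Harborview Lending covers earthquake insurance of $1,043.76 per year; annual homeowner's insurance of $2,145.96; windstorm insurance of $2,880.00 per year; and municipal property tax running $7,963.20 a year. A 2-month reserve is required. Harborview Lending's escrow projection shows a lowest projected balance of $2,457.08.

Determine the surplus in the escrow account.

Earthquake insurance — $1,043.76
Homeowner's insurance — $2,145.96
Windstorm insurance — $2,880.00
Municipal property tax — $7,963.20
Combined annual = $1,043.76 + $2,145.96 + $2,880.00 + $7,963.20 = $14,032.92
Per month = $14,032.92 ÷ 12 = $1,169.41
Required reserve = 2 × $1,169.41 = $2,338.82
Surplus = $2,457.08 − $2,338.82 = $118.26

$118.26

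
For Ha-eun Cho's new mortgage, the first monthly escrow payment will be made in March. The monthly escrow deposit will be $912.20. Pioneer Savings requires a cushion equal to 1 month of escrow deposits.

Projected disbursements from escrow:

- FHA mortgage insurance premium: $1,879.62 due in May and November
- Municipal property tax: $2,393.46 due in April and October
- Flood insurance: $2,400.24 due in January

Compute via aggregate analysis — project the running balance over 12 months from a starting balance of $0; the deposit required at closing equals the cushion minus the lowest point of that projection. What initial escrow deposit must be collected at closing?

Cushion = 1 × $912.20 = $912.20
Trial balance (start $0, +$912.20 each month, − disbursements):
  Mar: +$912.20 → $912.20
  Apr: +$912.20 − $2,393.46 → -$569.06
  May: +$912.20 − $1,879.62 → -$1,536.48
  Jun: +$912.20 → -$624.28
  Jul: +$912.20 → $287.92
  Aug: +$912.20 → $1,200.12
  Sep: +$912.20 → $2,112.32
  Oct: +$912.20 − $2,393.46 → $631.06
  Nov: +$912.20 − $1,879.62 → -$336.36
  Dec: +$912.20 → $575.84
  Jan: +$912.20 − $2,400.24 → -$912.20
  Feb: +$912.20 → $0.00
Lowest trial balance = -$1,536.48 (May)
Initial deposit = cushion − low point = $912.20 − (-$1,536.48) = $2,448.68

$2,448.68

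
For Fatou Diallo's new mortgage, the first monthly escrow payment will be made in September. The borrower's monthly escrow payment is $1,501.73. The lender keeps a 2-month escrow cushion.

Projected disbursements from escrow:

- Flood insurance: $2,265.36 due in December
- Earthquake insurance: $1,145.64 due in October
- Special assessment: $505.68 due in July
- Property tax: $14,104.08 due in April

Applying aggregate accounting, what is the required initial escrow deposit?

Cushion = 2 × $1,501.73 = $3,003.46
Trial balance (start $0, +$1,501.73 each month, − disbursements):
  Sep: +$1,501.73 → $1,501.73
  Oct: +$1,501.73 − $1,145.64 → $1,857.82
  Nov: +$1,501.73 → $3,359.55
  Dec: +$1,501.73 − $2,265.36 → $2,595.92
  Jan: +$1,501.73 → $4,097.65
  Feb: +$1,501.73 → $5,599.38
  Mar: +$1,501.73 → $7,101.11
  Apr: +$1,501.73 − $14,104.08 → -$5,501.24
  May: +$1,501.73 → -$3,999.51
  Jun: +$1,501.73 → -$2,497.78
  Jul: +$1,501.73 − $505.68 → -$1,501.73
  Aug: +$1,501.73 → $0.00
Lowest trial balance = -$5,501.24 (Apr)
Initial deposit = cushion − low point = $3,003.46 − (-$5,501.24) = $8,504.70

$8,504.70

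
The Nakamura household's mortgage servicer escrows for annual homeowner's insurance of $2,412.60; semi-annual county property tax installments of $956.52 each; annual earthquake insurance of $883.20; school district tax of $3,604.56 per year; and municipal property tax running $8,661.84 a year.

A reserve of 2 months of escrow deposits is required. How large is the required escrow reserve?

$2,912.54

Homeowner's insurance — $2,412.60
County property tax — $956.52 × 2 = $1,913.04
Earthquake insurance — $883.20
School district tax — $3,604.56
Municipal property tax — $8,661.84
Annual escrow total = $17,475.24
Monthly escrow = $17,475.24 ÷ 12 = $1,456.27
Reserve = 2 × $1,456.27 = $2,912.54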